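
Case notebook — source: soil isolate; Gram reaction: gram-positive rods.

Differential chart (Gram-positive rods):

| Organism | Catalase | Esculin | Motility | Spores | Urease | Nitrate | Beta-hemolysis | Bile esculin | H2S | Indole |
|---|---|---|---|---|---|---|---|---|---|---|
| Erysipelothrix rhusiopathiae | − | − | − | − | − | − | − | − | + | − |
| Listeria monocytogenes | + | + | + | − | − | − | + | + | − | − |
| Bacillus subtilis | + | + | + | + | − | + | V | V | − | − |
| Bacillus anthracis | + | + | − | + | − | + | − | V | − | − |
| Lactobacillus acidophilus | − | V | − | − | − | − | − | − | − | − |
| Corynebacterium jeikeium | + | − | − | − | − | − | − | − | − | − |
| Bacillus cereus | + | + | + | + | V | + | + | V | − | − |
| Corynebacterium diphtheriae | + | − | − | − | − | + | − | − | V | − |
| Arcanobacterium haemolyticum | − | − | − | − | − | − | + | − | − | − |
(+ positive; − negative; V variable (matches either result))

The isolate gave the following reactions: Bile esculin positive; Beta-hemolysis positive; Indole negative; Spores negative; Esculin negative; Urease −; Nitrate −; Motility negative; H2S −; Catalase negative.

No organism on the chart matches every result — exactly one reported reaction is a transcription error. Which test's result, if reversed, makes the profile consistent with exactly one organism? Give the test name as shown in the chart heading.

Bile esculin

As reported, no row in the chart matches all 10 reactions.
Reversing Esculin → still no organism matches.
Reversing H2S → still no organism matches.
Reversing Nitrate → still no organism matches.
Reversing Bile esculin (to −) → unique match: Arcanobacterium haemolyticum.
Reversing Urease → still no organism matches.
Reversing Spores → still no organism matches.
Reversing Catalase → still no organism matches.
Reversing Motility → still no organism matches.
Reversing Beta-hemolysis → still no organism matches.
Reversing Indole → still no organism matches.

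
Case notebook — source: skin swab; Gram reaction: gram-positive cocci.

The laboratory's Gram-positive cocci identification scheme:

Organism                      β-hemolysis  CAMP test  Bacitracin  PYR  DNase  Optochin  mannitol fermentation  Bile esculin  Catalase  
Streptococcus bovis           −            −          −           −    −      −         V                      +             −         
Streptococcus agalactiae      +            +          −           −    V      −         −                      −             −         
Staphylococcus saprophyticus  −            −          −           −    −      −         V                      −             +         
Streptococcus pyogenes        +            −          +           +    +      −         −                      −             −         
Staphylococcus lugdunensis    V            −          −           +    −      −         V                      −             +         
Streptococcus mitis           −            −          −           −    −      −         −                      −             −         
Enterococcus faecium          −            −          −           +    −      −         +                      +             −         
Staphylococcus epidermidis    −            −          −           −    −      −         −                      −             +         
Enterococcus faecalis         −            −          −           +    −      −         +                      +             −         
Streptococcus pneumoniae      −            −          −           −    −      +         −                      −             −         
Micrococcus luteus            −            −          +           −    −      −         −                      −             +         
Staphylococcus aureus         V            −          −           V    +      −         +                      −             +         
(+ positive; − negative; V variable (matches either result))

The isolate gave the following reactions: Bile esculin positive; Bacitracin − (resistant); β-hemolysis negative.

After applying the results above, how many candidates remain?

3

Bile esculin +: excludes 9 organisms — 3 left.
β-hemolysis −: all 3 remaining candidates are consistent.
Bacitracin −: all 3 remaining candidates are consistent.
Still consistent: Enterococcus faecalis, Enterococcus faecium, Streptococcus bovis.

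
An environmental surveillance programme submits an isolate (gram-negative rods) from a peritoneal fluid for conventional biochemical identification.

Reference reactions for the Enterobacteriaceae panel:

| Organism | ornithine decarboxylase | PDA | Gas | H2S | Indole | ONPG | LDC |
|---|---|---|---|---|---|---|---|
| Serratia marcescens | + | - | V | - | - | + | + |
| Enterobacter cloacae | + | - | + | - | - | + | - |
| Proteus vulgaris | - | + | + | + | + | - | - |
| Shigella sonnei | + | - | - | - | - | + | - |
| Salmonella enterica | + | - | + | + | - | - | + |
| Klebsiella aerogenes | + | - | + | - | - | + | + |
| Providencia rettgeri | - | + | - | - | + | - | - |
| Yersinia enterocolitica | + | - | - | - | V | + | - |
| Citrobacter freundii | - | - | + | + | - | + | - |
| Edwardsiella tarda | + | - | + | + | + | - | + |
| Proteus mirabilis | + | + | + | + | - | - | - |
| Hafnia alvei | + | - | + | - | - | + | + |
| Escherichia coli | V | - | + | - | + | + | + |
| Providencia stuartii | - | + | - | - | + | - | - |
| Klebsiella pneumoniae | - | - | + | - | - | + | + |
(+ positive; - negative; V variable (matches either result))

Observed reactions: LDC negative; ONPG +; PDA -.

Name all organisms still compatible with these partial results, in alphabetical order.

LDC -: excludes 7 organisms — 8 left.
PDA -: excludes Proteus vulgaris, Providencia rettgeri, Proteus mirabilis, Providencia stuartii — 4 left.
ONPG +: all 4 remaining candidates are consistent.

Citrobacter freundii, Enterobacter cloacae, Shigella sonnei, Yersinia enterocolitica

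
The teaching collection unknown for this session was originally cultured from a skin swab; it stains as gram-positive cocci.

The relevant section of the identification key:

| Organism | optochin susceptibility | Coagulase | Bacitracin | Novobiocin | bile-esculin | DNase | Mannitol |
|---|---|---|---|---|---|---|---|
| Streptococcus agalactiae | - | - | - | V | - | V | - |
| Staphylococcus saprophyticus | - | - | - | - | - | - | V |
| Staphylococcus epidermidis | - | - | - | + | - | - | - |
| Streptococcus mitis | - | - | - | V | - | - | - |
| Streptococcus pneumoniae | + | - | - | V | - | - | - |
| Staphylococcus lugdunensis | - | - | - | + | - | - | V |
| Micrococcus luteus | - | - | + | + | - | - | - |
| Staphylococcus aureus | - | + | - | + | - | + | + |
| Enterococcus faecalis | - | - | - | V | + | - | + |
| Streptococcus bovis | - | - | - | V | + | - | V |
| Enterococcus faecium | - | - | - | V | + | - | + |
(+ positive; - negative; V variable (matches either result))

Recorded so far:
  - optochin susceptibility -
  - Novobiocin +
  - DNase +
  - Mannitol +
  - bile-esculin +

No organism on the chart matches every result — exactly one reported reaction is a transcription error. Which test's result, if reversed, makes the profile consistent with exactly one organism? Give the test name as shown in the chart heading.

bile-esculin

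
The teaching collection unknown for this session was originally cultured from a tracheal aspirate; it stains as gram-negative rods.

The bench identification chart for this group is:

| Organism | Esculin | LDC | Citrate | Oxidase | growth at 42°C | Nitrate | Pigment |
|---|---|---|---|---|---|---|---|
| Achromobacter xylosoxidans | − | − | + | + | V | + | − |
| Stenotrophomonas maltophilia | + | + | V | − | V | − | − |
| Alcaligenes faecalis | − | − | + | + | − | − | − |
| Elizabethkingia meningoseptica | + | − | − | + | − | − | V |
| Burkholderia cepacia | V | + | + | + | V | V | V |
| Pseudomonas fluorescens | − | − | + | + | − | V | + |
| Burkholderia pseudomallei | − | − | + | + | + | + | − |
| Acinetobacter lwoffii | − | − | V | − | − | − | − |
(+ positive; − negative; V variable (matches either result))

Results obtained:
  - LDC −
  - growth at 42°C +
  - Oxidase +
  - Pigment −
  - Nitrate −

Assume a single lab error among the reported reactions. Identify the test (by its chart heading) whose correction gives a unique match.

LDC

As reported, no row in the chart matches all 5 reactions.
Reversing growth at 42°C → 2 organisms match (not unique).
Reversing LDC (to +) → unique match: Burkholderia cepacia.
Reversing Oxidase → still no organism matches.
Reversing Pigment → still no organism matches.
Reversing Nitrate → 2 organisms match (not unique).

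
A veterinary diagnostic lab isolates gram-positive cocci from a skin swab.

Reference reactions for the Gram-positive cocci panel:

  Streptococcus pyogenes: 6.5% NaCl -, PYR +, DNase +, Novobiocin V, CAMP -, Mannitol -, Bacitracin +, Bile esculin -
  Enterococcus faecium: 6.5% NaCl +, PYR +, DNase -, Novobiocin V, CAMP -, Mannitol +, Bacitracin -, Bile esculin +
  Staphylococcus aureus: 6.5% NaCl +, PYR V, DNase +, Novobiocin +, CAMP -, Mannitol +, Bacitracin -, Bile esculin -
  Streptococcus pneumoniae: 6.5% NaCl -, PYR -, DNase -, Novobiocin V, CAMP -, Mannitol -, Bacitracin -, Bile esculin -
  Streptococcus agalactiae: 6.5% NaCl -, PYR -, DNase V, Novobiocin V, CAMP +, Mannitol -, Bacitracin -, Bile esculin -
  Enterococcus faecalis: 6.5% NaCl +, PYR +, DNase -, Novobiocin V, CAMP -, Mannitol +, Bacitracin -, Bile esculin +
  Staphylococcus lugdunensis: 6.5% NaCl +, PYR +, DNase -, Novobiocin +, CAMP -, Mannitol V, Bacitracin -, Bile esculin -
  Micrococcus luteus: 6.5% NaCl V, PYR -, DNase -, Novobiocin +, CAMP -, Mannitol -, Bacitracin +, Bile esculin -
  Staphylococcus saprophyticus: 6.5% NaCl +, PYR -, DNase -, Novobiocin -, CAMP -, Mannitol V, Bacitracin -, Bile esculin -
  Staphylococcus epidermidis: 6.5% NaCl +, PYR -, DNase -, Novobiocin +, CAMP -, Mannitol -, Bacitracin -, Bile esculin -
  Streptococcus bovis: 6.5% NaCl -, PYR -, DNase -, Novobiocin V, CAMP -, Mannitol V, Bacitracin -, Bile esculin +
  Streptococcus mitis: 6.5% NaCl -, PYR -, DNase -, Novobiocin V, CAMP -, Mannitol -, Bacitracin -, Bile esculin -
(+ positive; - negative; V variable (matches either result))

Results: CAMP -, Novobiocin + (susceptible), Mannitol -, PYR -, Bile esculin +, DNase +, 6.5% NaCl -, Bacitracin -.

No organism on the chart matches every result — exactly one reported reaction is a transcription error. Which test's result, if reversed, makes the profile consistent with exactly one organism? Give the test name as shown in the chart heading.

DNase

As reported, no row in the chart matches all 8 reactions.
Reversing PYR → still no organism matches.
Reversing CAMP → still no organism matches.
Reversing Mannitol → still no organism matches.
Reversing Bacitracin → still no organism matches.
Reversing DNase (to -) → unique match: Streptococcus bovis.
Reversing 6.5% NaCl → still no organism matches.
Reversing Bile esculin → still no organism matches.
Reversing Novobiocin → still no organism matches.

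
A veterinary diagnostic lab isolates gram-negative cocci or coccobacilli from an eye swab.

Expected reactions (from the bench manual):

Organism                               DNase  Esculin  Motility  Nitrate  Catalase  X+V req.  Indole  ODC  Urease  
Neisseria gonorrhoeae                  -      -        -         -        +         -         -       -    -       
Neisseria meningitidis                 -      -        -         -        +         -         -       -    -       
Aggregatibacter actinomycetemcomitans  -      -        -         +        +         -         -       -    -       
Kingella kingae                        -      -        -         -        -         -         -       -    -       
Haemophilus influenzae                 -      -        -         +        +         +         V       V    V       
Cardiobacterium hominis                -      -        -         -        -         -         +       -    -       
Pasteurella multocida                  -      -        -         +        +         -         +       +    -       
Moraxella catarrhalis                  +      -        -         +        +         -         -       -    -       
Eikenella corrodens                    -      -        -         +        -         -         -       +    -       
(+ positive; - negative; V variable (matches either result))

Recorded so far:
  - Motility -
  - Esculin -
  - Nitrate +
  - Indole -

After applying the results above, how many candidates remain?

Indole -: excludes Cardiobacterium hominis, Pasteurella multocida — 7 left.
Motility -: all 7 remaining candidates are consistent.
Esculin -: all 7 remaining candidates are consistent.
Nitrate +: excludes Neisseria gonorrhoeae, Neisseria meningitidis, Kingella kingae — 4 left.
Still consistent: Aggregatibacter actinomycetemcomitans, Eikenella corrodens, Haemophilus influenzae, Moraxella catarrhalis.

4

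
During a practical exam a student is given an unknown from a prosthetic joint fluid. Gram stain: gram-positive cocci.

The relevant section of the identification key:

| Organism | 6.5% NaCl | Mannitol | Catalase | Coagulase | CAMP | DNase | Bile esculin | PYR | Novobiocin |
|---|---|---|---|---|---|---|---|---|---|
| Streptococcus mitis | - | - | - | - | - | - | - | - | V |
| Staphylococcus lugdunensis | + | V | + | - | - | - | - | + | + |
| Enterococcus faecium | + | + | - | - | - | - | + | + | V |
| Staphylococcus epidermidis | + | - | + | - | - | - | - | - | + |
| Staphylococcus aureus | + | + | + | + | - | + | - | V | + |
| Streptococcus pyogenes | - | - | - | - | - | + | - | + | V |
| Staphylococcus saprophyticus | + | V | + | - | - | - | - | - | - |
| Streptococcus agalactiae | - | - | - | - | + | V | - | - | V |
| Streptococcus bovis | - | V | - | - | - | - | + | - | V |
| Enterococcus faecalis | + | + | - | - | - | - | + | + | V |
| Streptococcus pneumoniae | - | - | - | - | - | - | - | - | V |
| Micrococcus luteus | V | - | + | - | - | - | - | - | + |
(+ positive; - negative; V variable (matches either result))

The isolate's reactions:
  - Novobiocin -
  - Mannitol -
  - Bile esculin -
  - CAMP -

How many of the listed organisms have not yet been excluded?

Bile esculin -: excludes Enterococcus faecium, Streptococcus bovis, Enterococcus faecalis — 9 left.
Mannitol -: excludes Staphylococcus aureus — 8 left.
CAMP -: excludes Streptococcus agalactiae — 7 left.
Novobiocin -: excludes Staphylococcus lugdunensis, Staphylococcus epidermidis, Micrococcus luteus — 4 left.
Still consistent: Staphylococcus saprophyticus, Streptococcus mitis, Streptococcus pneumoniae, Streptococcus pyogenes.

4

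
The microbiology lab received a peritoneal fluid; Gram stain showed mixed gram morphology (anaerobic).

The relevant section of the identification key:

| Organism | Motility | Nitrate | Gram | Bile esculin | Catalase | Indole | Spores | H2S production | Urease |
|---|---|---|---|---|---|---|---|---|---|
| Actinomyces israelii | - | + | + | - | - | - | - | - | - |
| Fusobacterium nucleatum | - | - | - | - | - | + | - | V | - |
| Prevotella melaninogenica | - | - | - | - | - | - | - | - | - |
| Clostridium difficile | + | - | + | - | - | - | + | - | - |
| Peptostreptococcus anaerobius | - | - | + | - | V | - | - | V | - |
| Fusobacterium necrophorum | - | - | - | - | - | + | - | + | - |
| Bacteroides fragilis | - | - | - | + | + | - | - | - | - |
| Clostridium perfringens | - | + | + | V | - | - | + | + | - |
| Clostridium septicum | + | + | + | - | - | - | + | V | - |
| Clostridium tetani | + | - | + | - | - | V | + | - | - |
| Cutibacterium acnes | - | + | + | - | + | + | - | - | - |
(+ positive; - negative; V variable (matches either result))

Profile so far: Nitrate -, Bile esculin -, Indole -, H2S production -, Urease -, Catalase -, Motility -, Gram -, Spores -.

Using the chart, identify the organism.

Prevotella melaninogenica

Indole -: excludes Fusobacterium nucleatum, Fusobacterium necrophorum, Cutibacterium acnes — 8 left.
Motility -: excludes Clostridium difficile, Clostridium septicum, Clostridium tetani — 5 left.
Spores -: excludes Clostridium perfringens — 4 left.
Nitrate -: excludes Actinomyces israelii — 3 left.
Urease -: all 3 remaining candidates are consistent.
Bile esculin -: excludes Bacteroides fragilis — 2 left.
Gram -: excludes Peptostreptococcus anaerobius — 1 left.
H2S production -: the one remaining candidate is consistent.
Catalase -: the one remaining candidate is consistent.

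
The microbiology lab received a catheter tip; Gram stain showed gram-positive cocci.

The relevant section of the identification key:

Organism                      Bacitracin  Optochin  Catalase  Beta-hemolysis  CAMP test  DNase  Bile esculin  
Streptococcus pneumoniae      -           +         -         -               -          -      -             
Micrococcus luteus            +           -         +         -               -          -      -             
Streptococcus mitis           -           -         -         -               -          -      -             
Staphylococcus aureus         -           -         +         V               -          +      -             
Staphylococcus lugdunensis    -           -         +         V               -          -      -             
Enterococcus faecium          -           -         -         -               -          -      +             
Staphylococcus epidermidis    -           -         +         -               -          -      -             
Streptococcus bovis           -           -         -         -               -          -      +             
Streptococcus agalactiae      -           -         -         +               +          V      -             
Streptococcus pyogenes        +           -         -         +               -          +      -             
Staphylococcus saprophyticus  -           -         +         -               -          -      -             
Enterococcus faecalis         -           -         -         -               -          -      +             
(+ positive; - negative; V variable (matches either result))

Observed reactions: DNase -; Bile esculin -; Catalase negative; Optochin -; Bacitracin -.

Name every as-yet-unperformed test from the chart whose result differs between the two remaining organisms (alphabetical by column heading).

Beta-hemolysis, CAMP test

DNase -: excludes Staphylococcus aureus, Streptococcus pyogenes — 10 left.
Optochin -: excludes Streptococcus pneumoniae — 9 left.
Bile esculin -: excludes Enterococcus faecium, Streptococcus bovis, Enterococcus faecalis — 6 left.
Bacitracin -: excludes Micrococcus luteus — 5 left.
Catalase -: excludes Staphylococcus lugdunensis, Staphylococcus epidermidis, Staphylococcus saprophyticus — 2 left.
Two candidates remain: Streptococcus agalactiae and Streptococcus mitis.
  Beta-hemolysis: Streptococcus agalactiae +, Streptococcus mitis - — discriminates.
  CAMP test: Streptococcus agalactiae +, Streptococcus mitis - — discriminates.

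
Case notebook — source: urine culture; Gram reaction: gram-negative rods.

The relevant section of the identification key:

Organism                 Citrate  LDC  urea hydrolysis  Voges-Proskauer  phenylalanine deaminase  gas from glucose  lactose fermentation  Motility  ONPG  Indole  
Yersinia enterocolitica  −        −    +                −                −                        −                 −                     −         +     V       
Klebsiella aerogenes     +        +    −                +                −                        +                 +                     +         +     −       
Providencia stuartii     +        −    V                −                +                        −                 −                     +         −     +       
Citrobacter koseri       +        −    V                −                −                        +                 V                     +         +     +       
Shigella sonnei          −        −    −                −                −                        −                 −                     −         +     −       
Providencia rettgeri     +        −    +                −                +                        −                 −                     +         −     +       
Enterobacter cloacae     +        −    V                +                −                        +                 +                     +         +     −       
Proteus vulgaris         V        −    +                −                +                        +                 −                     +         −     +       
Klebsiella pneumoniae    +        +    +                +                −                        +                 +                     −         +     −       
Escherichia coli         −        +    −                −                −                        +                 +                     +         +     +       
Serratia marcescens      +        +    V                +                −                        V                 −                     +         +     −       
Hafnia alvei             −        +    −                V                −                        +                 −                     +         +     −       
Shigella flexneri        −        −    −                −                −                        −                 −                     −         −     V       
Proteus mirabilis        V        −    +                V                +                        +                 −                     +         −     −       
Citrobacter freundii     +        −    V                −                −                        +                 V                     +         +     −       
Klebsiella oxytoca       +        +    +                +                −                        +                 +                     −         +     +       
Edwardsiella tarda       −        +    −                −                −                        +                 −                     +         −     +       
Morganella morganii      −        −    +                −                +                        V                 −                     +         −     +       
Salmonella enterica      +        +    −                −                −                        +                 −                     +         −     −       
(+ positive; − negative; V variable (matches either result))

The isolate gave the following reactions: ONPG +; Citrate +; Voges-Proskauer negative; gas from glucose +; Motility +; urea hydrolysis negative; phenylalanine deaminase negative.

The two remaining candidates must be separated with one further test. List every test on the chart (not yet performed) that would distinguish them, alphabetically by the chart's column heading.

urea hydrolysis −: excludes 7 organisms — 12 left.
gas from glucose +: excludes Providencia stuartii, Shigella sonnei, Shigella flexneri — 9 left.
Motility +: all 9 remaining candidates are consistent.
phenylalanine deaminase −: all 9 remaining candidates are consistent.
Citrate +: excludes Escherichia coli, Hafnia alvei, Edwardsiella tarda — 6 left.
ONPG +: excludes Salmonella enterica — 5 left.
Voges-Proskauer −: excludes Klebsiella aerogenes, Enterobacter cloacae, Serratia marcescens — 2 left.
Two candidates remain: Citrobacter freundii and Citrobacter koseri.
  LDC: − vs − — same for both, does not separate.
  lactose fermentation: V vs V — variable for at least one, does not separate.
  Indole: Citrobacter freundii −, Citrobacter koseri + — discriminates.

Indole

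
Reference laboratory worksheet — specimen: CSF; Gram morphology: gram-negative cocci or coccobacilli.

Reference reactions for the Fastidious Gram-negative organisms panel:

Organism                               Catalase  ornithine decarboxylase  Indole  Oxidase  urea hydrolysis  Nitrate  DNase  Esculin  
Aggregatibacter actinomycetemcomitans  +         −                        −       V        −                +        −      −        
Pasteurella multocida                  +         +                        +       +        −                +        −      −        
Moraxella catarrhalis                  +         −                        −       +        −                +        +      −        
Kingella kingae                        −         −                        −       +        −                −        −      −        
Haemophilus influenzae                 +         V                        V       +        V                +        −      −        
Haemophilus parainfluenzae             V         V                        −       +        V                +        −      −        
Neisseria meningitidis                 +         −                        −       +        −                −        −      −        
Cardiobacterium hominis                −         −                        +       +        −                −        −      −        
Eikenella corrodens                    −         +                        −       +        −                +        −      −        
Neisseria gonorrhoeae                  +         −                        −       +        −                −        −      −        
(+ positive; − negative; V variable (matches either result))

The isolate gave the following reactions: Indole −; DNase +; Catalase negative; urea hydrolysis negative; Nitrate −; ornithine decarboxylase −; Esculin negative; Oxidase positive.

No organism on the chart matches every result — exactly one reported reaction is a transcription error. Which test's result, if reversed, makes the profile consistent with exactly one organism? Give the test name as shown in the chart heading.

DNase

As reported, no row in the chart matches all 8 reactions.
Reversing Indole → still no organism matches.
Reversing Esculin → still no organism matches.
Reversing DNase (to −) → unique match: Kingella kingae.
Reversing urea hydrolysis → still no organism matches.
Reversing Oxidase → still no organism matches.
Reversing Catalase → still no organism matches.
Reversing ornithine decarboxylase → still no organism matches.
Reversing Nitrate → still no organism matches.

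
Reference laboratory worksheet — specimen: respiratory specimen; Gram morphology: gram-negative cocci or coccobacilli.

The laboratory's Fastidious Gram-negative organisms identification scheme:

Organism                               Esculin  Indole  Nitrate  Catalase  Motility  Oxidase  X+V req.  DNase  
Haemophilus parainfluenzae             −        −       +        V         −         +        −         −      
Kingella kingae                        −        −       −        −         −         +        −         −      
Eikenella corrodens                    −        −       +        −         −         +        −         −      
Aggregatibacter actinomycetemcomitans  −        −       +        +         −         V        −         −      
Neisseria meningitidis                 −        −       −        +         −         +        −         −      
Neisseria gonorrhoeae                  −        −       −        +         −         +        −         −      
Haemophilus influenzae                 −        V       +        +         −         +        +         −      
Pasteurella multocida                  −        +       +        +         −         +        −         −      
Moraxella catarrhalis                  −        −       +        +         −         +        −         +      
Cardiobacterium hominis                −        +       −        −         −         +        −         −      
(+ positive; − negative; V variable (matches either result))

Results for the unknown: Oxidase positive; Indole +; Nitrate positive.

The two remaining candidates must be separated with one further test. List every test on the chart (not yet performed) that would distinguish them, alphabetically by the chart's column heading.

X+V req.

Indole +: excludes 7 organisms — 3 left.
Oxidase +: all 3 remaining candidates are consistent.
Nitrate +: excludes Cardiobacterium hominis — 2 left.
Two candidates remain: Haemophilus influenzae and Pasteurella multocida.
  Esculin: − vs − — same for both, does not separate.
  Catalase: + vs + — same for both, does not separate.
  Motility: − vs − — same for both, does not separate.
  X+V req.: Haemophilus influenzae +, Pasteurella multocida − — discriminates.
  DNase: − vs − — same for both, does not separate.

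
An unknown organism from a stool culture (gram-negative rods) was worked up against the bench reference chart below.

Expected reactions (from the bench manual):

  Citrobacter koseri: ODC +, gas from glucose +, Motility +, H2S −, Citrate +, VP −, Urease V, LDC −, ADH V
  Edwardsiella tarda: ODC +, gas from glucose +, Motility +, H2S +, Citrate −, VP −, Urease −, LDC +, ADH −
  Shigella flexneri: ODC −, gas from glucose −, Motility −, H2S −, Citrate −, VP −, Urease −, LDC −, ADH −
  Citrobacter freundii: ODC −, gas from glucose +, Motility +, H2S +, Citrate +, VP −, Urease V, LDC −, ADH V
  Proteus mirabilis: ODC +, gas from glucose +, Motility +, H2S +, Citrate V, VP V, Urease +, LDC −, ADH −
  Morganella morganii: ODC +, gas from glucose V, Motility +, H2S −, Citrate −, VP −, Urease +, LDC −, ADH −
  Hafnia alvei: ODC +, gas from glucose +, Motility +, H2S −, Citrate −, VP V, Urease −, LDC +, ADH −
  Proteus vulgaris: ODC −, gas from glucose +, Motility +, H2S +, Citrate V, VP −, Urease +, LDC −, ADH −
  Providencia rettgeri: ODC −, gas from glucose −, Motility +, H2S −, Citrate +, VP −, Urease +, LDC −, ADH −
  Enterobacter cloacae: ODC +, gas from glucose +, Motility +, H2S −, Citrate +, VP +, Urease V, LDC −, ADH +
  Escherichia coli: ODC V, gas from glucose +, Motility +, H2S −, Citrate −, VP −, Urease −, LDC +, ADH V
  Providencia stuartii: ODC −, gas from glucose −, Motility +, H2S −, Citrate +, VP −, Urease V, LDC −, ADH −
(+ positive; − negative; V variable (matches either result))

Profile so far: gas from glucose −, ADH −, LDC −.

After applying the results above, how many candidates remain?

4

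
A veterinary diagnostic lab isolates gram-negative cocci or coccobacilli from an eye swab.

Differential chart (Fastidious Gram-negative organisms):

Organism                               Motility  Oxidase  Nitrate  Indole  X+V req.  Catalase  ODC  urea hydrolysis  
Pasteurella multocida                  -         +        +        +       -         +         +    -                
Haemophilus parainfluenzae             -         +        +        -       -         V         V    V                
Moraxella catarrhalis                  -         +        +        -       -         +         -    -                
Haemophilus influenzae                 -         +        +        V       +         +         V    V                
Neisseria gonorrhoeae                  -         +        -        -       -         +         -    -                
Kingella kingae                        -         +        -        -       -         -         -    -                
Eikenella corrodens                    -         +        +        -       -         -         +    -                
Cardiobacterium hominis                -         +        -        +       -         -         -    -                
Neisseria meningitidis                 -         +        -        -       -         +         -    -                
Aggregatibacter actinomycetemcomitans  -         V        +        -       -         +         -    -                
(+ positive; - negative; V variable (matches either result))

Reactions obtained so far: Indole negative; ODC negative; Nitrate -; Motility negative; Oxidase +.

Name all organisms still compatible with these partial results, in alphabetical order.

ODC -: excludes Pasteurella multocida, Eikenella corrodens — 8 left.
Motility -: all 8 remaining candidates are consistent.
Indole -: excludes Cardiobacterium hominis — 7 left.
Oxidase +: all 7 remaining candidates are consistent.
Nitrate -: excludes Haemophilus parainfluenzae, Moraxella catarrhalis, Haemophilus influenzae, Aggregatibacter actinomycetemcomitans — 3 left.

Kingella kingae, Neisseria gonorrhoeae, Neisseria meningitidis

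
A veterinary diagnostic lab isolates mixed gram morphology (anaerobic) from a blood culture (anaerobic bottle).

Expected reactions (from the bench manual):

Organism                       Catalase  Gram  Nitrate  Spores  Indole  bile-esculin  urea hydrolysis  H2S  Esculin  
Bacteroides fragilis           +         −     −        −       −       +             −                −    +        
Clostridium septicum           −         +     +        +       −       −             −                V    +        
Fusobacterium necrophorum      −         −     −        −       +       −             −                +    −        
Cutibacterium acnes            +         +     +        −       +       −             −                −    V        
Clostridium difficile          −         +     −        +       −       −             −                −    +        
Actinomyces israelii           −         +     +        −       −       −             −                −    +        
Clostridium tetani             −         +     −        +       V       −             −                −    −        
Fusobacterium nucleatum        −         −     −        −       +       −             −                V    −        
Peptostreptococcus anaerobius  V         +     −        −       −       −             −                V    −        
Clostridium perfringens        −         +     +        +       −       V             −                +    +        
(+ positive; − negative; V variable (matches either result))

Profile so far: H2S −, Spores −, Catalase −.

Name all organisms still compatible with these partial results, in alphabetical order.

Actinomyces israelii, Fusobacterium nucleatum, Peptostreptococcus anaerobius

Spores −: excludes Clostridium septicum, Clostridium difficile, Clostridium tetani, Clostridium perfringens — 6 left.
Catalase −: excludes Bacteroides fragilis, Cutibacterium acnes — 4 left.
H2S −: excludes Fusobacterium necrophorum — 3 left.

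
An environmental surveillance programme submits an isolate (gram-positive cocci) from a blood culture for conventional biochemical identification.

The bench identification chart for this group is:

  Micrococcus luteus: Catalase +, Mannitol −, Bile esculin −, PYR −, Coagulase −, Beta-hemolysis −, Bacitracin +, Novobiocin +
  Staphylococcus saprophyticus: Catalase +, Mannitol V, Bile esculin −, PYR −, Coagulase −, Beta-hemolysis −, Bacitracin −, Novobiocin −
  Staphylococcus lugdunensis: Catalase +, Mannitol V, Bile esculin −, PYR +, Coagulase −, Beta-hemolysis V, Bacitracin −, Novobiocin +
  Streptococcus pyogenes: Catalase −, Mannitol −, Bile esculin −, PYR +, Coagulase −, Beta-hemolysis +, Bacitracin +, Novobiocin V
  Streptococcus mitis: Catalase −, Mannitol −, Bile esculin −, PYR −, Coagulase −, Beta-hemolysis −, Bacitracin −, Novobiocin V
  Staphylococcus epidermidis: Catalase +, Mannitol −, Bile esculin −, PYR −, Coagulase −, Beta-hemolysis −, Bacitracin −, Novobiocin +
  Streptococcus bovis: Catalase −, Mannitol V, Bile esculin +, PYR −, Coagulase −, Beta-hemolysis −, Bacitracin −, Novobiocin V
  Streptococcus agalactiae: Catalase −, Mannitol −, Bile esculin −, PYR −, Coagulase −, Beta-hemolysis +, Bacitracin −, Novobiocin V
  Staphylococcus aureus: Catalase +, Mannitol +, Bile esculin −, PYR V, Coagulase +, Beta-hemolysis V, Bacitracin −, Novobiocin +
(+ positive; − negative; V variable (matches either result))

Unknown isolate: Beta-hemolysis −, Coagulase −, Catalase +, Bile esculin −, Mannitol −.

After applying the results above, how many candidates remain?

4

Bile esculin −: excludes Streptococcus bovis — 8 left.
Beta-hemolysis −: excludes Streptococcus pyogenes, Streptococcus agalactiae — 6 left.
Mannitol −: excludes Staphylococcus aureus — 5 left.
Coagulase −: all 5 remaining candidates are consistent.
Catalase +: excludes Streptococcus mitis — 4 left.
Still consistent: Micrococcus luteus, Staphylococcus epidermidis, Staphylococcus lugdunensis, Staphylococcus saprophyticus.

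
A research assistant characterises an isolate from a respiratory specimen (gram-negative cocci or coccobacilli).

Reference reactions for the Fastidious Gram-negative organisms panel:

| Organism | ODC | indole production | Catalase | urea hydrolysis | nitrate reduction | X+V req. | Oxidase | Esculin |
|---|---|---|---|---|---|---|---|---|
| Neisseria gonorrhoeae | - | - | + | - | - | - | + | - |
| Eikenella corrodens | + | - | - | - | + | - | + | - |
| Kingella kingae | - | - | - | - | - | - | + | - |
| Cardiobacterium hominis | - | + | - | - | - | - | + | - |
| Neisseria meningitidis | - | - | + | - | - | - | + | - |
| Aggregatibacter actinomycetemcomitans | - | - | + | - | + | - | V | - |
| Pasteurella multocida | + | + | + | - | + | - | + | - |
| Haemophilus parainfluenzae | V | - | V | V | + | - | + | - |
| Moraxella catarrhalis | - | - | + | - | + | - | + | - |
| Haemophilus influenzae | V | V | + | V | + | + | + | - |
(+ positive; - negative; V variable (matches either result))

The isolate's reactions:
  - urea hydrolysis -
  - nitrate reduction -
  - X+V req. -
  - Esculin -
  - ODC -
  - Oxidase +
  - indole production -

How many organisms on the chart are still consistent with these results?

3

ODC -: excludes Eikenella corrodens, Pasteurella multocida — 8 left.
indole production -: excludes Cardiobacterium hominis — 7 left.
Esculin -: all 7 remaining candidates are consistent.
X+V req. -: excludes Haemophilus influenzae — 6 left.
urea hydrolysis -: all 6 remaining candidates are consistent.
Oxidase +: all 6 remaining candidates are consistent.
nitrate reduction -: excludes Aggregatibacter actinomycetemcomitans, Haemophilus parainfluenzae, Moraxella catarrhalis — 3 left.
Still consistent: Kingella kingae, Neisseria gonorrhoeae, Neisseria meningitidis.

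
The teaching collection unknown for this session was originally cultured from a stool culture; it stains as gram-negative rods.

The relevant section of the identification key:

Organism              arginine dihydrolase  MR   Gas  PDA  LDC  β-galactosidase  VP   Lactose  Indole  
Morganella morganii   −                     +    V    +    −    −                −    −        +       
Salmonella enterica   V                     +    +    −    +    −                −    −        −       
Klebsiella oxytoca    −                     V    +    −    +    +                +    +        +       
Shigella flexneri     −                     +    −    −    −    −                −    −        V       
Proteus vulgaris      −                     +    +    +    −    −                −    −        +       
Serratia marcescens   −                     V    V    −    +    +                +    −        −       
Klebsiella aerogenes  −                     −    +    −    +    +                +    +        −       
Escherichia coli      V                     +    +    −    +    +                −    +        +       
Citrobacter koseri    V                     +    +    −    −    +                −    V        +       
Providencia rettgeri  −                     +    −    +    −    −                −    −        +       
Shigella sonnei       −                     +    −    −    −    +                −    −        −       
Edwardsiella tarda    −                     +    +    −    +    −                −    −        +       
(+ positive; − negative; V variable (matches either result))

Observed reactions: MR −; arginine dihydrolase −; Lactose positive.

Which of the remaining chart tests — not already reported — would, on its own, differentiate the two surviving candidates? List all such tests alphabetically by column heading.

Lactose +: excludes 8 organisms — 4 left.
MR −: excludes Escherichia coli, Citrobacter koseri — 2 left.
arginine dihydrolase −: all 2 remaining candidates are consistent.
Two candidates remain: Klebsiella aerogenes and Klebsiella oxytoca.
  Gas: + vs + — same for both, does not separate.
  PDA: − vs − — same for both, does not separate.
  LDC: + vs + — same for both, does not separate.
  β-galactosidase: + vs + — same for both, does not separate.
  VP: + vs + — same for both, does not separate.
  Indole: Klebsiella aerogenes −, Klebsiella oxytoca + — discriminates.

Indole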